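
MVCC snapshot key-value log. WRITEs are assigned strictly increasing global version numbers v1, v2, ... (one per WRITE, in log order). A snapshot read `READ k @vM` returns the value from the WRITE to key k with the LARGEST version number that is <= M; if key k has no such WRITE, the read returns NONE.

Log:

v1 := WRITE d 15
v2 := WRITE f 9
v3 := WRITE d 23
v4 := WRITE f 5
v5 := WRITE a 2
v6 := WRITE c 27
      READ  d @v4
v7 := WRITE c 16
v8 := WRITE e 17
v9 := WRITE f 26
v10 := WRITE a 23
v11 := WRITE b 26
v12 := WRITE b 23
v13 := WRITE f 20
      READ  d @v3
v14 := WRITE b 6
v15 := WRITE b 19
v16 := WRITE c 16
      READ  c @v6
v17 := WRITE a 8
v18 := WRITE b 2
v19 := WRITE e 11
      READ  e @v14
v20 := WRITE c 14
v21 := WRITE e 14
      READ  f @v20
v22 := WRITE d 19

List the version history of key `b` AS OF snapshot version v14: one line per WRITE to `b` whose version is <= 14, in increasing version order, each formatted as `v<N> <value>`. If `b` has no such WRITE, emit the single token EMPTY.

Scan writes for key=b with version <= 14:
  v1 WRITE d 15 -> skip
  v2 WRITE f 9 -> skip
  v3 WRITE d 23 -> skip
  v4 WRITE f 5 -> skip
  v5 WRITE a 2 -> skip
  v6 WRITE c 27 -> skip
  v7 WRITE c 16 -> skip
  v8 WRITE e 17 -> skip
  v9 WRITE f 26 -> skip
  v10 WRITE a 23 -> skip
  v11 WRITE b 26 -> keep
  v12 WRITE b 23 -> keep
  v13 WRITE f 20 -> skip
  v14 WRITE b 6 -> keep
  v15 WRITE b 19 -> drop (> snap)
  v16 WRITE c 16 -> skip
  v17 WRITE a 8 -> skip
  v18 WRITE b 2 -> drop (> snap)
  v19 WRITE e 11 -> skip
  v20 WRITE c 14 -> skip
  v21 WRITE e 14 -> skip
  v22 WRITE d 19 -> skip
Collected: [(11, 26), (12, 23), (14, 6)]

Answer: v11 26
v12 23
v14 6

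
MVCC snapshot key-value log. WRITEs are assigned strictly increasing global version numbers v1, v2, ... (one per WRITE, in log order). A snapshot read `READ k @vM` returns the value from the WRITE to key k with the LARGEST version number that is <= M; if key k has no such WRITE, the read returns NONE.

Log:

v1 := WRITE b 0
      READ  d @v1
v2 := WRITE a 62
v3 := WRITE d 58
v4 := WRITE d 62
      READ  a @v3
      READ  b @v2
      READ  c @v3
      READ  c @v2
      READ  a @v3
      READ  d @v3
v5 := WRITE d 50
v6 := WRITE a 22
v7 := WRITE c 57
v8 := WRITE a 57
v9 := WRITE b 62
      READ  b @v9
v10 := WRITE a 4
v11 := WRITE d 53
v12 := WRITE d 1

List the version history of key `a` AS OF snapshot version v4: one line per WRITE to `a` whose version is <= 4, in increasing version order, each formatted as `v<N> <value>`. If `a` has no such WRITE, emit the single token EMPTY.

Scan writes for key=a with version <= 4:
  v1 WRITE b 0 -> skip
  v2 WRITE a 62 -> keep
  v3 WRITE d 58 -> skip
  v4 WRITE d 62 -> skip
  v5 WRITE d 50 -> skip
  v6 WRITE a 22 -> drop (> snap)
  v7 WRITE c 57 -> skip
  v8 WRITE a 57 -> drop (> snap)
  v9 WRITE b 62 -> skip
  v10 WRITE a 4 -> drop (> snap)
  v11 WRITE d 53 -> skip
  v12 WRITE d 1 -> skip
Collected: [(2, 62)]

Answer: v2 62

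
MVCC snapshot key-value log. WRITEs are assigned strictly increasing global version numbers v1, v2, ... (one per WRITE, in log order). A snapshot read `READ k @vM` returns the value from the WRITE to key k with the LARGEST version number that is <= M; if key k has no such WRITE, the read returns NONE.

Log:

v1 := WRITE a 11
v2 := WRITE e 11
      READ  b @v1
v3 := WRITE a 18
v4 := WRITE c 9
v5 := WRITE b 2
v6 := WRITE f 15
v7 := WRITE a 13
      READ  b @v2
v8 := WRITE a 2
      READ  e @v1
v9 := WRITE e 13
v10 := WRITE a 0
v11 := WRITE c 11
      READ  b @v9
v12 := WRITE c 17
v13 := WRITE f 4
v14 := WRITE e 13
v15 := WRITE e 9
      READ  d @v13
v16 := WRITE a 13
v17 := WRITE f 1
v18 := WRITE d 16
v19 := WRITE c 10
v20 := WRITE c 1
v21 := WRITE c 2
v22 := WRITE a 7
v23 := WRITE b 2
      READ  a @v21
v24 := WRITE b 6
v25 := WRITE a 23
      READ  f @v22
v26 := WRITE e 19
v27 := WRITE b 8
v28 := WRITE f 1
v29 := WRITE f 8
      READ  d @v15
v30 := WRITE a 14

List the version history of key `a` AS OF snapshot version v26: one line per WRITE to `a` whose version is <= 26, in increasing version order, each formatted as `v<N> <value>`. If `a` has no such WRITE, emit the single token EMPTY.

Answer: v1 11
v3 18
v7 13
v8 2
v10 0
v16 13
v22 7
v25 23

Derivation:
Scan writes for key=a with version <= 26:
  v1 WRITE a 11 -> keep
  v2 WRITE e 11 -> skip
  v3 WRITE a 18 -> keep
  v4 WRITE c 9 -> skip
  v5 WRITE b 2 -> skip
  v6 WRITE f 15 -> skip
  v7 WRITE a 13 -> keep
  v8 WRITE a 2 -> keep
  v9 WRITE e 13 -> skip
  v10 WRITE a 0 -> keep
  v11 WRITE c 11 -> skip
  v12 WRITE c 17 -> skip
  v13 WRITE f 4 -> skip
  v14 WRITE e 13 -> skip
  v15 WRITE e 9 -> skip
  v16 WRITE a 13 -> keep
  v17 WRITE f 1 -> skip
  v18 WRITE d 16 -> skip
  v19 WRITE c 10 -> skip
  v20 WRITE c 1 -> skip
  v21 WRITE c 2 -> skip
  v22 WRITE a 7 -> keep
  v23 WRITE b 2 -> skip
  v24 WRITE b 6 -> skip
  v25 WRITE a 23 -> keep
  v26 WRITE e 19 -> skip
  v27 WRITE b 8 -> skip
  v28 WRITE f 1 -> skip
  v29 WRITE f 8 -> skip
  v30 WRITE a 14 -> drop (> snap)
Collected: [(1, 11), (3, 18), (7, 13), (8, 2), (10, 0), (16, 13), (22, 7), (25, 23)]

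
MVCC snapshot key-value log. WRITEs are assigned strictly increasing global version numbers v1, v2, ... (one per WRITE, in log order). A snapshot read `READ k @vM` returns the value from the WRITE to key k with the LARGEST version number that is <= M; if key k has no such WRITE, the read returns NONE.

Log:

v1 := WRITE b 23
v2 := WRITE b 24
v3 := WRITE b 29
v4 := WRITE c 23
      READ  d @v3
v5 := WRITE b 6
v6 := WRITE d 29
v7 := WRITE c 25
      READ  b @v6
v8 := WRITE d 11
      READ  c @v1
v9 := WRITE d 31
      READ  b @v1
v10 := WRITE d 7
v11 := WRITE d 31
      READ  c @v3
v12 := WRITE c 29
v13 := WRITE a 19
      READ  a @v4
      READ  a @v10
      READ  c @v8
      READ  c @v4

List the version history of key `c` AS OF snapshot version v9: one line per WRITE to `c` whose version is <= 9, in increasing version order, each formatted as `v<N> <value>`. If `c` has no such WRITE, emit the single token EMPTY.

Answer: v4 23
v7 25

Derivation:
Scan writes for key=c with version <= 9:
  v1 WRITE b 23 -> skip
  v2 WRITE b 24 -> skip
  v3 WRITE b 29 -> skip
  v4 WRITE c 23 -> keep
  v5 WRITE b 6 -> skip
  v6 WRITE d 29 -> skip
  v7 WRITE c 25 -> keep
  v8 WRITE d 11 -> skip
  v9 WRITE d 31 -> skip
  v10 WRITE d 7 -> skip
  v11 WRITE d 31 -> skip
  v12 WRITE c 29 -> drop (> snap)
  v13 WRITE a 19 -> skip
Collected: [(4, 23), (7, 25)]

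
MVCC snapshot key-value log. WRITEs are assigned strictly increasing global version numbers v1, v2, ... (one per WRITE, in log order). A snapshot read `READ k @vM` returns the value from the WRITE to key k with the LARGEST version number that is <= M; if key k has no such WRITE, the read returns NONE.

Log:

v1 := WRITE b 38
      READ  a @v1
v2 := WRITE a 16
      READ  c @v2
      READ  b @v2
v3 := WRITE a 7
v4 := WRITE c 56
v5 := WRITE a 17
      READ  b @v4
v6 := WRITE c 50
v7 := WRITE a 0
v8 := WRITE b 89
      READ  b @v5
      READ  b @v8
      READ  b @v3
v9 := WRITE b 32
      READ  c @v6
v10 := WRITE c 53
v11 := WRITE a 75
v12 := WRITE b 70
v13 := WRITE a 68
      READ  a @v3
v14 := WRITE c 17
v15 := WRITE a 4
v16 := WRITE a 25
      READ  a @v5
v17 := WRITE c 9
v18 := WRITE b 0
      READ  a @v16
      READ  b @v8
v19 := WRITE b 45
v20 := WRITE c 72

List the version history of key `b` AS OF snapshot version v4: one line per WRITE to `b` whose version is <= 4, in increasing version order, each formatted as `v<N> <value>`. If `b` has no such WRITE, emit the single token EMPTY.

Answer: v1 38

Derivation:
Scan writes for key=b with version <= 4:
  v1 WRITE b 38 -> keep
  v2 WRITE a 16 -> skip
  v3 WRITE a 7 -> skip
  v4 WRITE c 56 -> skip
  v5 WRITE a 17 -> skip
  v6 WRITE c 50 -> skip
  v7 WRITE a 0 -> skip
  v8 WRITE b 89 -> drop (> snap)
  v9 WRITE b 32 -> drop (> snap)
  v10 WRITE c 53 -> skip
  v11 WRITE a 75 -> skip
  v12 WRITE b 70 -> drop (> snap)
  v13 WRITE a 68 -> skip
  v14 WRITE c 17 -> skip
  v15 WRITE a 4 -> skip
  v16 WRITE a 25 -> skip
  v17 WRITE c 9 -> skip
  v18 WRITE b 0 -> drop (> snap)
  v19 WRITE b 45 -> drop (> snap)
  v20 WRITE c 72 -> skip
Collected: [(1, 38)]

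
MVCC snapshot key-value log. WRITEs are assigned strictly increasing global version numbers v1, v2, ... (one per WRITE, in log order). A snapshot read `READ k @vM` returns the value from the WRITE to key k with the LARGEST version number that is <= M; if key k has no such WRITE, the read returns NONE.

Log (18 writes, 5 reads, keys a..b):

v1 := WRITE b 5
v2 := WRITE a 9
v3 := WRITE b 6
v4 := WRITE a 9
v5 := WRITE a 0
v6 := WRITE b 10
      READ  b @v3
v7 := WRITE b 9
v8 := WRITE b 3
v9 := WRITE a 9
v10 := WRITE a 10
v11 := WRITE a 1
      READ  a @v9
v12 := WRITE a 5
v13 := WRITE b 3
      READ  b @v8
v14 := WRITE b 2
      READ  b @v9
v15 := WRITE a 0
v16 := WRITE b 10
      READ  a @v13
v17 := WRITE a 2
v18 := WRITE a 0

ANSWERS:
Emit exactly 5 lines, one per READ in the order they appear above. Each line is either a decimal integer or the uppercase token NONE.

Answer: 6
9
3
3
5

Derivation:
v1: WRITE b=5  (b history now [(1, 5)])
v2: WRITE a=9  (a history now [(2, 9)])
v3: WRITE b=6  (b history now [(1, 5), (3, 6)])
v4: WRITE a=9  (a history now [(2, 9), (4, 9)])
v5: WRITE a=0  (a history now [(2, 9), (4, 9), (5, 0)])
v6: WRITE b=10  (b history now [(1, 5), (3, 6), (6, 10)])
READ b @v3: history=[(1, 5), (3, 6), (6, 10)] -> pick v3 -> 6
v7: WRITE b=9  (b history now [(1, 5), (3, 6), (6, 10), (7, 9)])
v8: WRITE b=3  (b history now [(1, 5), (3, 6), (6, 10), (7, 9), (8, 3)])
v9: WRITE a=9  (a history now [(2, 9), (4, 9), (5, 0), (9, 9)])
v10: WRITE a=10  (a history now [(2, 9), (4, 9), (5, 0), (9, 9), (10, 10)])
v11: WRITE a=1  (a history now [(2, 9), (4, 9), (5, 0), (9, 9), (10, 10), (11, 1)])
READ a @v9: history=[(2, 9), (4, 9), (5, 0), (9, 9), (10, 10), (11, 1)] -> pick v9 -> 9
v12: WRITE a=5  (a history now [(2, 9), (4, 9), (5, 0), (9, 9), (10, 10), (11, 1), (12, 5)])
v13: WRITE b=3  (b history now [(1, 5), (3, 6), (6, 10), (7, 9), (8, 3), (13, 3)])
READ b @v8: history=[(1, 5), (3, 6), (6, 10), (7, 9), (8, 3), (13, 3)] -> pick v8 -> 3
v14: WRITE b=2  (b history now [(1, 5), (3, 6), (6, 10), (7, 9), (8, 3), (13, 3), (14, 2)])
READ b @v9: history=[(1, 5), (3, 6), (6, 10), (7, 9), (8, 3), (13, 3), (14, 2)] -> pick v8 -> 3
v15: WRITE a=0  (a history now [(2, 9), (4, 9), (5, 0), (9, 9), (10, 10), (11, 1), (12, 5), (15, 0)])
v16: WRITE b=10  (b history now [(1, 5), (3, 6), (6, 10), (7, 9), (8, 3), (13, 3), (14, 2), (16, 10)])
READ a @v13: history=[(2, 9), (4, 9), (5, 0), (9, 9), (10, 10), (11, 1), (12, 5), (15, 0)] -> pick v12 -> 5
v17: WRITE a=2  (a history now [(2, 9), (4, 9), (5, 0), (9, 9), (10, 10), (11, 1), (12, 5), (15, 0), (17, 2)])
v18: WRITE a=0  (a history now [(2, 9), (4, 9), (5, 0), (9, 9), (10, 10), (11, 1), (12, 5), (15, 0), (17, 2), (18, 0)])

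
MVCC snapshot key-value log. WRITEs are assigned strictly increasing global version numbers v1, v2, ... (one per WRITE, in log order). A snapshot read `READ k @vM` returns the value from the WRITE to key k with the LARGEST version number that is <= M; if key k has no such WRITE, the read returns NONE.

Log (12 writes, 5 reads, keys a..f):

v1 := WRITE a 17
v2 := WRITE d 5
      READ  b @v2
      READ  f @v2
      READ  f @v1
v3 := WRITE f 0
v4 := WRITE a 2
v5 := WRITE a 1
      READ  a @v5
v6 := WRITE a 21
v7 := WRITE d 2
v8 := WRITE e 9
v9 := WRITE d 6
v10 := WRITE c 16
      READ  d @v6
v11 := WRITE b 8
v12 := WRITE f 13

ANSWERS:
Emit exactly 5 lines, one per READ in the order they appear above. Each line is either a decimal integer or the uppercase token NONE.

Answer: NONE
NONE
NONE
1
5

Derivation:
v1: WRITE a=17  (a history now [(1, 17)])
v2: WRITE d=5  (d history now [(2, 5)])
READ b @v2: history=[] -> no version <= 2 -> NONE
READ f @v2: history=[] -> no version <= 2 -> NONE
READ f @v1: history=[] -> no version <= 1 -> NONE
v3: WRITE f=0  (f history now [(3, 0)])
v4: WRITE a=2  (a history now [(1, 17), (4, 2)])
v5: WRITE a=1  (a history now [(1, 17), (4, 2), (5, 1)])
READ a @v5: history=[(1, 17), (4, 2), (5, 1)] -> pick v5 -> 1
v6: WRITE a=21  (a history now [(1, 17), (4, 2), (5, 1), (6, 21)])
v7: WRITE d=2  (d history now [(2, 5), (7, 2)])
v8: WRITE e=9  (e history now [(8, 9)])
v9: WRITE d=6  (d history now [(2, 5), (7, 2), (9, 6)])
v10: WRITE c=16  (c history now [(10, 16)])
READ d @v6: history=[(2, 5), (7, 2), (9, 6)] -> pick v2 -> 5
v11: WRITE b=8  (b history now [(11, 8)])
v12: WRITE f=13  (f history now [(3, 0), (12, 13)])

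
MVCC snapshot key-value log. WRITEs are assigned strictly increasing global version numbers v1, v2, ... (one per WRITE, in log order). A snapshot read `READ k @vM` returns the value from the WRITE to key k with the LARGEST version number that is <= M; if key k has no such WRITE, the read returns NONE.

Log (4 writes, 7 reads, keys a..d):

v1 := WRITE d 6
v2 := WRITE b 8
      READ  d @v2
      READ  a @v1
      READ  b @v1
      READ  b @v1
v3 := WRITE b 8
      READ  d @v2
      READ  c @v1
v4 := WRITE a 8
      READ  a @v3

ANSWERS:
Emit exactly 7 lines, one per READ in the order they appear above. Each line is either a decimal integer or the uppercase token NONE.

Answer: 6
NONE
NONE
NONE
6
NONE
NONE

Derivation:
v1: WRITE d=6  (d history now [(1, 6)])
v2: WRITE b=8  (b history now [(2, 8)])
READ d @v2: history=[(1, 6)] -> pick v1 -> 6
READ a @v1: history=[] -> no version <= 1 -> NONE
READ b @v1: history=[(2, 8)] -> no version <= 1 -> NONE
READ b @v1: history=[(2, 8)] -> no version <= 1 -> NONE
v3: WRITE b=8  (b history now [(2, 8), (3, 8)])
READ d @v2: history=[(1, 6)] -> pick v1 -> 6
READ c @v1: history=[] -> no version <= 1 -> NONE
v4: WRITE a=8  (a history now [(4, 8)])
READ a @v3: history=[(4, 8)] -> no version <= 3 -> NONE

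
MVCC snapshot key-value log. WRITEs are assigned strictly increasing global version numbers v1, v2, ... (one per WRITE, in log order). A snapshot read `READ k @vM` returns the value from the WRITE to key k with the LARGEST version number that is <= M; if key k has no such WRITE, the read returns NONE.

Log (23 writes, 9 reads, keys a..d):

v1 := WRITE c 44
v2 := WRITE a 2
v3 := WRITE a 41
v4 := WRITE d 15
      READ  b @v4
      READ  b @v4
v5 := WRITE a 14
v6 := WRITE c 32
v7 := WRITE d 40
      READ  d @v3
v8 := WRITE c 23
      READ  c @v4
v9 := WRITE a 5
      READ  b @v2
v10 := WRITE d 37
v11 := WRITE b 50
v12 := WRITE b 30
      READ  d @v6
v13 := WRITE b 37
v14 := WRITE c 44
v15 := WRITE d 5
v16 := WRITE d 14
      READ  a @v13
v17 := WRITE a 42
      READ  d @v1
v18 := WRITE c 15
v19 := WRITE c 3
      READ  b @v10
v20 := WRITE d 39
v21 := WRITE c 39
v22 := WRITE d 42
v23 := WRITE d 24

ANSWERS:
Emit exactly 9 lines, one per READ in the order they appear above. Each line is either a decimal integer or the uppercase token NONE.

v1: WRITE c=44  (c history now [(1, 44)])
v2: WRITE a=2  (a history now [(2, 2)])
v3: WRITE a=41  (a history now [(2, 2), (3, 41)])
v4: WRITE d=15  (d history now [(4, 15)])
READ b @v4: history=[] -> no version <= 4 -> NONE
READ b @v4: history=[] -> no version <= 4 -> NONE
v5: WRITE a=14  (a history now [(2, 2), (3, 41), (5, 14)])
v6: WRITE c=32  (c history now [(1, 44), (6, 32)])
v7: WRITE d=40  (d history now [(4, 15), (7, 40)])
READ d @v3: history=[(4, 15), (7, 40)] -> no version <= 3 -> NONE
v8: WRITE c=23  (c history now [(1, 44), (6, 32), (8, 23)])
READ c @v4: history=[(1, 44), (6, 32), (8, 23)] -> pick v1 -> 44
v9: WRITE a=5  (a history now [(2, 2), (3, 41), (5, 14), (9, 5)])
READ b @v2: history=[] -> no version <= 2 -> NONE
v10: WRITE d=37  (d history now [(4, 15), (7, 40), (10, 37)])
v11: WRITE b=50  (b history now [(11, 50)])
v12: WRITE b=30  (b history now [(11, 50), (12, 30)])
READ d @v6: history=[(4, 15), (7, 40), (10, 37)] -> pick v4 -> 15
v13: WRITE b=37  (b history now [(11, 50), (12, 30), (13, 37)])
v14: WRITE c=44  (c history now [(1, 44), (6, 32), (8, 23), (14, 44)])
v15: WRITE d=5  (d history now [(4, 15), (7, 40), (10, 37), (15, 5)])
v16: WRITE d=14  (d history now [(4, 15), (7, 40), (10, 37), (15, 5), (16, 14)])
READ a @v13: history=[(2, 2), (3, 41), (5, 14), (9, 5)] -> pick v9 -> 5
v17: WRITE a=42  (a history now [(2, 2), (3, 41), (5, 14), (9, 5), (17, 42)])
READ d @v1: history=[(4, 15), (7, 40), (10, 37), (15, 5), (16, 14)] -> no version <= 1 -> NONE
v18: WRITE c=15  (c history now [(1, 44), (6, 32), (8, 23), (14, 44), (18, 15)])
v19: WRITE c=3  (c history now [(1, 44), (6, 32), (8, 23), (14, 44), (18, 15), (19, 3)])
READ b @v10: history=[(11, 50), (12, 30), (13, 37)] -> no version <= 10 -> NONE
v20: WRITE d=39  (d history now [(4, 15), (7, 40), (10, 37), (15, 5), (16, 14), (20, 39)])
v21: WRITE c=39  (c history now [(1, 44), (6, 32), (8, 23), (14, 44), (18, 15), (19, 3), (21, 39)])
v22: WRITE d=42  (d history now [(4, 15), (7, 40), (10, 37), (15, 5), (16, 14), (20, 39), (22, 42)])
v23: WRITE d=24  (d history now [(4, 15), (7, 40), (10, 37), (15, 5), (16, 14), (20, 39), (22, 42), (23, 24)])

Answer: NONE
NONE
NONE
44
NONE
15
5
NONE
NONE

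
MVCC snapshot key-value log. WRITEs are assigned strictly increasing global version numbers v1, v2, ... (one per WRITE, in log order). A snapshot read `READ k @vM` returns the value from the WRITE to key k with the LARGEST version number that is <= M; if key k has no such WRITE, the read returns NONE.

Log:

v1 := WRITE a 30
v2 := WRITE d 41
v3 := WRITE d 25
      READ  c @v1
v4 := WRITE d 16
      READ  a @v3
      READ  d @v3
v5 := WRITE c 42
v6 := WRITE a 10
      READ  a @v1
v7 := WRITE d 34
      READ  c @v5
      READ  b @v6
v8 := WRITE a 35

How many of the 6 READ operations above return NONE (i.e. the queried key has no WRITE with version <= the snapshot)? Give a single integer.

v1: WRITE a=30  (a history now [(1, 30)])
v2: WRITE d=41  (d history now [(2, 41)])
v3: WRITE d=25  (d history now [(2, 41), (3, 25)])
READ c @v1: history=[] -> no version <= 1 -> NONE
v4: WRITE d=16  (d history now [(2, 41), (3, 25), (4, 16)])
READ a @v3: history=[(1, 30)] -> pick v1 -> 30
READ d @v3: history=[(2, 41), (3, 25), (4, 16)] -> pick v3 -> 25
v5: WRITE c=42  (c history now [(5, 42)])
v6: WRITE a=10  (a history now [(1, 30), (6, 10)])
READ a @v1: history=[(1, 30), (6, 10)] -> pick v1 -> 30
v7: WRITE d=34  (d history now [(2, 41), (3, 25), (4, 16), (7, 34)])
READ c @v5: history=[(5, 42)] -> pick v5 -> 42
READ b @v6: history=[] -> no version <= 6 -> NONE
v8: WRITE a=35  (a history now [(1, 30), (6, 10), (8, 35)])
Read results in order: ['NONE', '30', '25', '30', '42', 'NONE']
NONE count = 2

Answer: 2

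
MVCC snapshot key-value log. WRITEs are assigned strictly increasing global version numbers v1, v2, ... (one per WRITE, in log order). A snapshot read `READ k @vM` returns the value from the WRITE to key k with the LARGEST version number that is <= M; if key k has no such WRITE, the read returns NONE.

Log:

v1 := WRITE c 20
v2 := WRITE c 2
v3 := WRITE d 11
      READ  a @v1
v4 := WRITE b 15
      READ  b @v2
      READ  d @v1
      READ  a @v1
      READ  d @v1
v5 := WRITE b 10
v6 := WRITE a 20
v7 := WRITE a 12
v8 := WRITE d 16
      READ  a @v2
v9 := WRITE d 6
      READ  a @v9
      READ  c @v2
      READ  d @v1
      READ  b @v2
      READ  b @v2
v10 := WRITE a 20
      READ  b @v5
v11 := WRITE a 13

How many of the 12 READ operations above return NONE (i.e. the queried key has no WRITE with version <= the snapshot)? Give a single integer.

v1: WRITE c=20  (c history now [(1, 20)])
v2: WRITE c=2  (c history now [(1, 20), (2, 2)])
v3: WRITE d=11  (d history now [(3, 11)])
READ a @v1: history=[] -> no version <= 1 -> NONE
v4: WRITE b=15  (b history now [(4, 15)])
READ b @v2: history=[(4, 15)] -> no version <= 2 -> NONE
READ d @v1: history=[(3, 11)] -> no version <= 1 -> NONE
READ a @v1: history=[] -> no version <= 1 -> NONE
READ d @v1: history=[(3, 11)] -> no version <= 1 -> NONE
v5: WRITE b=10  (b history now [(4, 15), (5, 10)])
v6: WRITE a=20  (a history now [(6, 20)])
v7: WRITE a=12  (a history now [(6, 20), (7, 12)])
v8: WRITE d=16  (d history now [(3, 11), (8, 16)])
READ a @v2: history=[(6, 20), (7, 12)] -> no version <= 2 -> NONE
v9: WRITE d=6  (d history now [(3, 11), (8, 16), (9, 6)])
READ a @v9: history=[(6, 20), (7, 12)] -> pick v7 -> 12
READ c @v2: history=[(1, 20), (2, 2)] -> pick v2 -> 2
READ d @v1: history=[(3, 11), (8, 16), (9, 6)] -> no version <= 1 -> NONE
READ b @v2: history=[(4, 15), (5, 10)] -> no version <= 2 -> NONE
READ b @v2: history=[(4, 15), (5, 10)] -> no version <= 2 -> NONE
v10: WRITE a=20  (a history now [(6, 20), (7, 12), (10, 20)])
READ b @v5: history=[(4, 15), (5, 10)] -> pick v5 -> 10
v11: WRITE a=13  (a history now [(6, 20), (7, 12), (10, 20), (11, 13)])
Read results in order: ['NONE', 'NONE', 'NONE', 'NONE', 'NONE', 'NONE', '12', '2', 'NONE', 'NONE', 'NONE', '10']
NONE count = 9

Answer: 9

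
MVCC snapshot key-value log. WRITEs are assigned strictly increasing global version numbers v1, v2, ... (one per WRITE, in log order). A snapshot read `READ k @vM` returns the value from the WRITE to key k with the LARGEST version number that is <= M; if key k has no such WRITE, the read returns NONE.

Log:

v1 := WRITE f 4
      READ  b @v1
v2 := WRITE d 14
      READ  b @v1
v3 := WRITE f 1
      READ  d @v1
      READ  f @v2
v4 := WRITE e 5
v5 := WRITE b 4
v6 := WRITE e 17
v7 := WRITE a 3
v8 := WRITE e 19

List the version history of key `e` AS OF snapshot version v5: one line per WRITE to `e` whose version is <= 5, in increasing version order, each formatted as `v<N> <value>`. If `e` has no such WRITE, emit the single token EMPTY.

Scan writes for key=e with version <= 5:
  v1 WRITE f 4 -> skip
  v2 WRITE d 14 -> skip
  v3 WRITE f 1 -> skip
  v4 WRITE e 5 -> keep
  v5 WRITE b 4 -> skip
  v6 WRITE e 17 -> drop (> snap)
  v7 WRITE a 3 -> skip
  v8 WRITE e 19 -> drop (> snap)
Collected: [(4, 5)]

Answer: v4 5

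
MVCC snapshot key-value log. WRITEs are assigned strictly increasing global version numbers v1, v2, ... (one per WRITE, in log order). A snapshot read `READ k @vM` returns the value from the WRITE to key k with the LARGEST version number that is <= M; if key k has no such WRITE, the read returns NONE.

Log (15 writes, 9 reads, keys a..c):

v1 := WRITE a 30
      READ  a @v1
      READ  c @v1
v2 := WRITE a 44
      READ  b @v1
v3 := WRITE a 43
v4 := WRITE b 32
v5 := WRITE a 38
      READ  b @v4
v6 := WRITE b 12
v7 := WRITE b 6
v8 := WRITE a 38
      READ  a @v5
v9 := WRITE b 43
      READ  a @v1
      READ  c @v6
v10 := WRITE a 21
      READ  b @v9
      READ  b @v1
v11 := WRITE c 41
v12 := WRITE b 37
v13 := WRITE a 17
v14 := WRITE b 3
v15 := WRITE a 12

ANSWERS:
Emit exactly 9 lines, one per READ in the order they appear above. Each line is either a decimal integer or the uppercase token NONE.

Answer: 30
NONE
NONE
32
38
30
NONE
43
NONE

Derivation:
v1: WRITE a=30  (a history now [(1, 30)])
READ a @v1: history=[(1, 30)] -> pick v1 -> 30
READ c @v1: history=[] -> no version <= 1 -> NONE
v2: WRITE a=44  (a history now [(1, 30), (2, 44)])
READ b @v1: history=[] -> no version <= 1 -> NONE
v3: WRITE a=43  (a history now [(1, 30), (2, 44), (3, 43)])
v4: WRITE b=32  (b history now [(4, 32)])
v5: WRITE a=38  (a history now [(1, 30), (2, 44), (3, 43), (5, 38)])
READ b @v4: history=[(4, 32)] -> pick v4 -> 32
v6: WRITE b=12  (b history now [(4, 32), (6, 12)])
v7: WRITE b=6  (b history now [(4, 32), (6, 12), (7, 6)])
v8: WRITE a=38  (a history now [(1, 30), (2, 44), (3, 43), (5, 38), (8, 38)])
READ a @v5: history=[(1, 30), (2, 44), (3, 43), (5, 38), (8, 38)] -> pick v5 -> 38
v9: WRITE b=43  (b history now [(4, 32), (6, 12), (7, 6), (9, 43)])
READ a @v1: history=[(1, 30), (2, 44), (3, 43), (5, 38), (8, 38)] -> pick v1 -> 30
READ c @v6: history=[] -> no version <= 6 -> NONE
v10: WRITE a=21  (a history now [(1, 30), (2, 44), (3, 43), (5, 38), (8, 38), (10, 21)])
READ b @v9: history=[(4, 32), (6, 12), (7, 6), (9, 43)] -> pick v9 -> 43
READ b @v1: history=[(4, 32), (6, 12), (7, 6), (9, 43)] -> no version <= 1 -> NONE
v11: WRITE c=41  (c history now [(11, 41)])
v12: WRITE b=37  (b history now [(4, 32), (6, 12), (7, 6), (9, 43), (12, 37)])
v13: WRITE a=17  (a history now [(1, 30), (2, 44), (3, 43), (5, 38), (8, 38), (10, 21), (13, 17)])
v14: WRITE b=3  (b history now [(4, 32), (6, 12), (7, 6), (9, 43), (12, 37), (14, 3)])
v15: WRITE a=12  (a history now [(1, 30), (2, 44), (3, 43), (5, 38), (8, 38), (10, 21), (13, 17), (15, 12)])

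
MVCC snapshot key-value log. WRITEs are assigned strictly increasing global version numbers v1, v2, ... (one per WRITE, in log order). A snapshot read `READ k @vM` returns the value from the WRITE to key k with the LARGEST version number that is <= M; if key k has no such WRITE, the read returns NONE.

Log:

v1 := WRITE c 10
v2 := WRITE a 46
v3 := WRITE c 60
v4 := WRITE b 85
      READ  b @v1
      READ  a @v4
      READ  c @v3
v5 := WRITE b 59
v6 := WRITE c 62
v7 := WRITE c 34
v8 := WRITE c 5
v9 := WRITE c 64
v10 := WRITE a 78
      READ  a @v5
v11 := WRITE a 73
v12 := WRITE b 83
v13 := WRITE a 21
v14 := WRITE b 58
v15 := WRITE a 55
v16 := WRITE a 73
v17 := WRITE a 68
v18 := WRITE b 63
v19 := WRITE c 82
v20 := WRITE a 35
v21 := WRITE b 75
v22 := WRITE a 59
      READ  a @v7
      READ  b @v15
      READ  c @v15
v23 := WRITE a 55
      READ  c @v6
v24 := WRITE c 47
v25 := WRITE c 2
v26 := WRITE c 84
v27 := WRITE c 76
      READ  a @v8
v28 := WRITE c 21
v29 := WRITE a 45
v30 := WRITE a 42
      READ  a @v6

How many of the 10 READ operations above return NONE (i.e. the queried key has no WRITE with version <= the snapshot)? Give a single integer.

v1: WRITE c=10  (c history now [(1, 10)])
v2: WRITE a=46  (a history now [(2, 46)])
v3: WRITE c=60  (c history now [(1, 10), (3, 60)])
v4: WRITE b=85  (b history now [(4, 85)])
READ b @v1: history=[(4, 85)] -> no version <= 1 -> NONE
READ a @v4: history=[(2, 46)] -> pick v2 -> 46
READ c @v3: history=[(1, 10), (3, 60)] -> pick v3 -> 60
v5: WRITE b=59  (b history now [(4, 85), (5, 59)])
v6: WRITE c=62  (c history now [(1, 10), (3, 60), (6, 62)])
v7: WRITE c=34  (c history now [(1, 10), (3, 60), (6, 62), (7, 34)])
v8: WRITE c=5  (c history now [(1, 10), (3, 60), (6, 62), (7, 34), (8, 5)])
v9: WRITE c=64  (c history now [(1, 10), (3, 60), (6, 62), (7, 34), (8, 5), (9, 64)])
v10: WRITE a=78  (a history now [(2, 46), (10, 78)])
READ a @v5: history=[(2, 46), (10, 78)] -> pick v2 -> 46
v11: WRITE a=73  (a history now [(2, 46), (10, 78), (11, 73)])
v12: WRITE b=83  (b history now [(4, 85), (5, 59), (12, 83)])
v13: WRITE a=21  (a history now [(2, 46), (10, 78), (11, 73), (13, 21)])
v14: WRITE b=58  (b history now [(4, 85), (5, 59), (12, 83), (14, 58)])
v15: WRITE a=55  (a history now [(2, 46), (10, 78), (11, 73), (13, 21), (15, 55)])
v16: WRITE a=73  (a history now [(2, 46), (10, 78), (11, 73), (13, 21), (15, 55), (16, 73)])
v17: WRITE a=68  (a history now [(2, 46), (10, 78), (11, 73), (13, 21), (15, 55), (16, 73), (17, 68)])
v18: WRITE b=63  (b history now [(4, 85), (5, 59), (12, 83), (14, 58), (18, 63)])
v19: WRITE c=82  (c history now [(1, 10), (3, 60), (6, 62), (7, 34), (8, 5), (9, 64), (19, 82)])
v20: WRITE a=35  (a history now [(2, 46), (10, 78), (11, 73), (13, 21), (15, 55), (16, 73), (17, 68), (20, 35)])
v21: WRITE b=75  (b history now [(4, 85), (5, 59), (12, 83), (14, 58), (18, 63), (21, 75)])
v22: WRITE a=59  (a history now [(2, 46), (10, 78), (11, 73), (13, 21), (15, 55), (16, 73), (17, 68), (20, 35), (22, 59)])
READ a @v7: history=[(2, 46), (10, 78), (11, 73), (13, 21), (15, 55), (16, 73), (17, 68), (20, 35), (22, 59)] -> pick v2 -> 46
READ b @v15: history=[(4, 85), (5, 59), (12, 83), (14, 58), (18, 63), (21, 75)] -> pick v14 -> 58
READ c @v15: history=[(1, 10), (3, 60), (6, 62), (7, 34), (8, 5), (9, 64), (19, 82)] -> pick v9 -> 64
v23: WRITE a=55  (a history now [(2, 46), (10, 78), (11, 73), (13, 21), (15, 55), (16, 73), (17, 68), (20, 35), (22, 59), (23, 55)])
READ c @v6: history=[(1, 10), (3, 60), (6, 62), (7, 34), (8, 5), (9, 64), (19, 82)] -> pick v6 -> 62
v24: WRITE c=47  (c history now [(1, 10), (3, 60), (6, 62), (7, 34), (8, 5), (9, 64), (19, 82), (24, 47)])
v25: WRITE c=2  (c history now [(1, 10), (3, 60), (6, 62), (7, 34), (8, 5), (9, 64), (19, 82), (24, 47), (25, 2)])
v26: WRITE c=84  (c history now [(1, 10), (3, 60), (6, 62), (7, 34), (8, 5), (9, 64), (19, 82), (24, 47), (25, 2), (26, 84)])
v27: WRITE c=76  (c history now [(1, 10), (3, 60), (6, 62), (7, 34), (8, 5), (9, 64), (19, 82), (24, 47), (25, 2), (26, 84), (27, 76)])
READ a @v8: history=[(2, 46), (10, 78), (11, 73), (13, 21), (15, 55), (16, 73), (17, 68), (20, 35), (22, 59), (23, 55)] -> pick v2 -> 46
v28: WRITE c=21  (c history now [(1, 10), (3, 60), (6, 62), (7, 34), (8, 5), (9, 64), (19, 82), (24, 47), (25, 2), (26, 84), (27, 76), (28, 21)])
v29: WRITE a=45  (a history now [(2, 46), (10, 78), (11, 73), (13, 21), (15, 55), (16, 73), (17, 68), (20, 35), (22, 59), (23, 55), (29, 45)])
v30: WRITE a=42  (a history now [(2, 46), (10, 78), (11, 73), (13, 21), (15, 55), (16, 73), (17, 68), (20, 35), (22, 59), (23, 55), (29, 45), (30, 42)])
READ a @v6: history=[(2, 46), (10, 78), (11, 73), (13, 21), (15, 55), (16, 73), (17, 68), (20, 35), (22, 59), (23, 55), (29, 45), (30, 42)] -> pick v2 -> 46
Read results in order: ['NONE', '46', '60', '46', '46', '58', '64', '62', '46', '46']
NONE count = 1

Answer: 1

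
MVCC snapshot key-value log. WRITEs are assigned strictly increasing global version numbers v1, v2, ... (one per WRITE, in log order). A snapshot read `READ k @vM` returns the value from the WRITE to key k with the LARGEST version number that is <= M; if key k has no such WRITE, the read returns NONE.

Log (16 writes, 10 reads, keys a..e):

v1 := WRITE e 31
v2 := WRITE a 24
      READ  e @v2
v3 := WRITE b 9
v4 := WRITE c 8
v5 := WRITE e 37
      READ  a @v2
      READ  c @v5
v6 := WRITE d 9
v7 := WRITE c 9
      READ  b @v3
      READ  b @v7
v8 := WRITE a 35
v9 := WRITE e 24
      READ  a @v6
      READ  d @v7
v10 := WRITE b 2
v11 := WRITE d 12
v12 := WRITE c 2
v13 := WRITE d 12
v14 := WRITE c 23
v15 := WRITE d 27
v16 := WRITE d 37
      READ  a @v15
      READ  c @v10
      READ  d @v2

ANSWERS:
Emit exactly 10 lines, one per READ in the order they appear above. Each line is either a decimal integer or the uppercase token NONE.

Answer: 31
24
8
9
9
24
9
35
9
NONE

Derivation:
v1: WRITE e=31  (e history now [(1, 31)])
v2: WRITE a=24  (a history now [(2, 24)])
READ e @v2: history=[(1, 31)] -> pick v1 -> 31
v3: WRITE b=9  (b history now [(3, 9)])
v4: WRITE c=8  (c history now [(4, 8)])
v5: WRITE e=37  (e history now [(1, 31), (5, 37)])
READ a @v2: history=[(2, 24)] -> pick v2 -> 24
READ c @v5: history=[(4, 8)] -> pick v4 -> 8
v6: WRITE d=9  (d history now [(6, 9)])
v7: WRITE c=9  (c history now [(4, 8), (7, 9)])
READ b @v3: history=[(3, 9)] -> pick v3 -> 9
READ b @v7: history=[(3, 9)] -> pick v3 -> 9
v8: WRITE a=35  (a history now [(2, 24), (8, 35)])
v9: WRITE e=24  (e history now [(1, 31), (5, 37), (9, 24)])
READ a @v6: history=[(2, 24), (8, 35)] -> pick v2 -> 24
READ d @v7: history=[(6, 9)] -> pick v6 -> 9
v10: WRITE b=2  (b history now [(3, 9), (10, 2)])
v11: WRITE d=12  (d history now [(6, 9), (11, 12)])
v12: WRITE c=2  (c history now [(4, 8), (7, 9), (12, 2)])
v13: WRITE d=12  (d history now [(6, 9), (11, 12), (13, 12)])
v14: WRITE c=23  (c history now [(4, 8), (7, 9), (12, 2), (14, 23)])
v15: WRITE d=27  (d history now [(6, 9), (11, 12), (13, 12), (15, 27)])
v16: WRITE d=37  (d history now [(6, 9), (11, 12), (13, 12), (15, 27), (16, 37)])
READ a @v15: history=[(2, 24), (8, 35)] -> pick v8 -> 35
READ c @v10: history=[(4, 8), (7, 9), (12, 2), (14, 23)] -> pick v7 -> 9
READ d @v2: history=[(6, 9), (11, 12), (13, 12), (15, 27), (16, 37)] -> no version <= 2 -> NONE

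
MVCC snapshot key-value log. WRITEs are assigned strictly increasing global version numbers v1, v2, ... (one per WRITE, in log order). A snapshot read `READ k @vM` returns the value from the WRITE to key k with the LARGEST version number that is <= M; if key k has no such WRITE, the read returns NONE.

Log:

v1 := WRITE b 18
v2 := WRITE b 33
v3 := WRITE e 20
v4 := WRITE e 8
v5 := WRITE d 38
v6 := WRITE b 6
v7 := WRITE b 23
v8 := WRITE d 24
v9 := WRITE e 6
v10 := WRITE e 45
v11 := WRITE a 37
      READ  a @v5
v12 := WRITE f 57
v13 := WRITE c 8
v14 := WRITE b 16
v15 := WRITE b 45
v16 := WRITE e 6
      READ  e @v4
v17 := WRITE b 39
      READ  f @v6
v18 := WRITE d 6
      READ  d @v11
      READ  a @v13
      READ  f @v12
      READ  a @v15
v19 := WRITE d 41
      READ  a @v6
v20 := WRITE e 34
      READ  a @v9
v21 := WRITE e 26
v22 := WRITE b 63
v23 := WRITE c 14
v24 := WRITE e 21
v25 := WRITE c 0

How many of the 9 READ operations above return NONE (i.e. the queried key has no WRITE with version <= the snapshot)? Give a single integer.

v1: WRITE b=18  (b history now [(1, 18)])
v2: WRITE b=33  (b history now [(1, 18), (2, 33)])
v3: WRITE e=20  (e history now [(3, 20)])
v4: WRITE e=8  (e history now [(3, 20), (4, 8)])
v5: WRITE d=38  (d history now [(5, 38)])
v6: WRITE b=6  (b history now [(1, 18), (2, 33), (6, 6)])
v7: WRITE b=23  (b history now [(1, 18), (2, 33), (6, 6), (7, 23)])
v8: WRITE d=24  (d history now [(5, 38), (8, 24)])
v9: WRITE e=6  (e history now [(3, 20), (4, 8), (9, 6)])
v10: WRITE e=45  (e history now [(3, 20), (4, 8), (9, 6), (10, 45)])
v11: WRITE a=37  (a history now [(11, 37)])
READ a @v5: history=[(11, 37)] -> no version <= 5 -> NONE
v12: WRITE f=57  (f history now [(12, 57)])
v13: WRITE c=8  (c history now [(13, 8)])
v14: WRITE b=16  (b history now [(1, 18), (2, 33), (6, 6), (7, 23), (14, 16)])
v15: WRITE b=45  (b history now [(1, 18), (2, 33), (6, 6), (7, 23), (14, 16), (15, 45)])
v16: WRITE e=6  (e history now [(3, 20), (4, 8), (9, 6), (10, 45), (16, 6)])
READ e @v4: history=[(3, 20), (4, 8), (9, 6), (10, 45), (16, 6)] -> pick v4 -> 8
v17: WRITE b=39  (b history now [(1, 18), (2, 33), (6, 6), (7, 23), (14, 16), (15, 45), (17, 39)])
READ f @v6: history=[(12, 57)] -> no version <= 6 -> NONE
v18: WRITE d=6  (d history now [(5, 38), (8, 24), (18, 6)])
READ d @v11: history=[(5, 38), (8, 24), (18, 6)] -> pick v8 -> 24
READ a @v13: history=[(11, 37)] -> pick v11 -> 37
READ f @v12: history=[(12, 57)] -> pick v12 -> 57
READ a @v15: history=[(11, 37)] -> pick v11 -> 37
v19: WRITE d=41  (d history now [(5, 38), (8, 24), (18, 6), (19, 41)])
READ a @v6: history=[(11, 37)] -> no version <= 6 -> NONE
v20: WRITE e=34  (e history now [(3, 20), (4, 8), (9, 6), (10, 45), (16, 6), (20, 34)])
READ a @v9: history=[(11, 37)] -> no version <= 9 -> NONE
v21: WRITE e=26  (e history now [(3, 20), (4, 8), (9, 6), (10, 45), (16, 6), (20, 34), (21, 26)])
v22: WRITE b=63  (b history now [(1, 18), (2, 33), (6, 6), (7, 23), (14, 16), (15, 45), (17, 39), (22, 63)])
v23: WRITE c=14  (c history now [(13, 8), (23, 14)])
v24: WRITE e=21  (e history now [(3, 20), (4, 8), (9, 6), (10, 45), (16, 6), (20, 34), (21, 26), (24, 21)])
v25: WRITE c=0  (c history now [(13, 8), (23, 14), (25, 0)])
Read results in order: ['NONE', '8', 'NONE', '24', '37', '57', '37', 'NONE', 'NONE']
NONE count = 4

Answer: 4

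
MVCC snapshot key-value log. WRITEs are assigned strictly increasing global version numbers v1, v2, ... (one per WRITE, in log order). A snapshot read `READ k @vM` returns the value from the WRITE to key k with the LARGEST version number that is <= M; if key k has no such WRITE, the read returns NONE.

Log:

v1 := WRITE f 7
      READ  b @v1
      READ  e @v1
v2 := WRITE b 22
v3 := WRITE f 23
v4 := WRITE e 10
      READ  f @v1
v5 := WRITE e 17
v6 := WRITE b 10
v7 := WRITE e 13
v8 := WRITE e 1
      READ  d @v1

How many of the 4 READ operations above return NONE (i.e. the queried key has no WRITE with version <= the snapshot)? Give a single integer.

v1: WRITE f=7  (f history now [(1, 7)])
READ b @v1: history=[] -> no version <= 1 -> NONE
READ e @v1: history=[] -> no version <= 1 -> NONE
v2: WRITE b=22  (b history now [(2, 22)])
v3: WRITE f=23  (f history now [(1, 7), (3, 23)])
v4: WRITE e=10  (e history now [(4, 10)])
READ f @v1: history=[(1, 7), (3, 23)] -> pick v1 -> 7
v5: WRITE e=17  (e history now [(4, 10), (5, 17)])
v6: WRITE b=10  (b history now [(2, 22), (6, 10)])
v7: WRITE e=13  (e history now [(4, 10), (5, 17), (7, 13)])
v8: WRITE e=1  (e history now [(4, 10), (5, 17), (7, 13), (8, 1)])
READ d @v1: history=[] -> no version <= 1 -> NONE
Read results in order: ['NONE', 'NONE', '7', 'NONE']
NONE count = 3

Answer: 3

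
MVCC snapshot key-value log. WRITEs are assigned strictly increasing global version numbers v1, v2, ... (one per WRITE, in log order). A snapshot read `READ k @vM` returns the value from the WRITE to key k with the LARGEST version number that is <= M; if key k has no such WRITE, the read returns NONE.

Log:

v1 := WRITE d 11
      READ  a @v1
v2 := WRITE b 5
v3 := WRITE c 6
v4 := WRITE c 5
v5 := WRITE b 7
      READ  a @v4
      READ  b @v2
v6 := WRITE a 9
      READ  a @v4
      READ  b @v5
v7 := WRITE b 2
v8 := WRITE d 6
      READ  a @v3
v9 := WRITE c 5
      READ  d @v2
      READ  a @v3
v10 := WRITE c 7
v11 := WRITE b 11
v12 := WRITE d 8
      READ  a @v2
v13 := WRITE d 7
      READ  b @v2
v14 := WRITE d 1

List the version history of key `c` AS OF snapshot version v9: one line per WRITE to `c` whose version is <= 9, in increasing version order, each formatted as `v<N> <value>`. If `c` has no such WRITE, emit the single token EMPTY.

Answer: v3 6
v4 5
v9 5

Derivation:
Scan writes for key=c with version <= 9:
  v1 WRITE d 11 -> skip
  v2 WRITE b 5 -> skip
  v3 WRITE c 6 -> keep
  v4 WRITE c 5 -> keep
  v5 WRITE b 7 -> skip
  v6 WRITE a 9 -> skip
  v7 WRITE b 2 -> skip
  v8 WRITE d 6 -> skip
  v9 WRITE c 5 -> keep
  v10 WRITE c 7 -> drop (> snap)
  v11 WRITE b 11 -> skip
  v12 WRITE d 8 -> skip
  v13 WRITE d 7 -> skip
  v14 WRITE d 1 -> skip
Collected: [(3, 6), (4, 5), (9, 5)]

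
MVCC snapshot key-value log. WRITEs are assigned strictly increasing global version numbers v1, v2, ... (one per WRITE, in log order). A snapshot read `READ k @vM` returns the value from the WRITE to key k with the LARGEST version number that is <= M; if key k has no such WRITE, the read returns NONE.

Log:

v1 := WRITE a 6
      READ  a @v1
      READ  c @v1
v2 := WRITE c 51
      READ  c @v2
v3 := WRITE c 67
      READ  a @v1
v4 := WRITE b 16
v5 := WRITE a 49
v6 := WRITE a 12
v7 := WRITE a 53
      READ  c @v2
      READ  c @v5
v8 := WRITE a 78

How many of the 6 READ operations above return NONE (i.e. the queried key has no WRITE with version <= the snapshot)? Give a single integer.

Answer: 1

Derivation:
v1: WRITE a=6  (a history now [(1, 6)])
READ a @v1: history=[(1, 6)] -> pick v1 -> 6
READ c @v1: history=[] -> no version <= 1 -> NONE
v2: WRITE c=51  (c history now [(2, 51)])
READ c @v2: history=[(2, 51)] -> pick v2 -> 51
v3: WRITE c=67  (c history now [(2, 51), (3, 67)])
READ a @v1: history=[(1, 6)] -> pick v1 -> 6
v4: WRITE b=16  (b history now [(4, 16)])
v5: WRITE a=49  (a history now [(1, 6), (5, 49)])
v6: WRITE a=12  (a history now [(1, 6), (5, 49), (6, 12)])
v7: WRITE a=53  (a history now [(1, 6), (5, 49), (6, 12), (7, 53)])
READ c @v2: history=[(2, 51), (3, 67)] -> pick v2 -> 51
READ c @v5: history=[(2, 51), (3, 67)] -> pick v3 -> 67
v8: WRITE a=78  (a history now [(1, 6), (5, 49), (6, 12), (7, 53), (8, 78)])
Read results in order: ['6', 'NONE', '51', '6', '51', '67']
NONE count = 1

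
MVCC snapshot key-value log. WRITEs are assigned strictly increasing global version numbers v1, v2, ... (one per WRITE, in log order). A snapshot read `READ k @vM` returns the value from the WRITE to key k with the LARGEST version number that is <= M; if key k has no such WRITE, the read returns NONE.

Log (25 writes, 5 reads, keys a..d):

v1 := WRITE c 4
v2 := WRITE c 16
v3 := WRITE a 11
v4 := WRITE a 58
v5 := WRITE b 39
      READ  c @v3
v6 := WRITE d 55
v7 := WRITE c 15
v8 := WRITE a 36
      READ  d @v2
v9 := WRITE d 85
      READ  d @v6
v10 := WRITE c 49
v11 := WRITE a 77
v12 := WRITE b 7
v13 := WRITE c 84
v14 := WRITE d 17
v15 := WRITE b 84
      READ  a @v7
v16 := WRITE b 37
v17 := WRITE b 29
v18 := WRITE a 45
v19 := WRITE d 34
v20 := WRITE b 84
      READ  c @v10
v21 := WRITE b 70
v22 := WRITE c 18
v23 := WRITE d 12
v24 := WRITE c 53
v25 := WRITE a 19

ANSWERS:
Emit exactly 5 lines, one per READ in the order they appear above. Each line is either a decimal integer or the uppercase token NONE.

Answer: 16
NONE
55
58
49

Derivation:
v1: WRITE c=4  (c history now [(1, 4)])
v2: WRITE c=16  (c history now [(1, 4), (2, 16)])
v3: WRITE a=11  (a history now [(3, 11)])
v4: WRITE a=58  (a history now [(3, 11), (4, 58)])
v5: WRITE b=39  (b history now [(5, 39)])
READ c @v3: history=[(1, 4), (2, 16)] -> pick v2 -> 16
v6: WRITE d=55  (d history now [(6, 55)])
v7: WRITE c=15  (c history now [(1, 4), (2, 16), (7, 15)])
v8: WRITE a=36  (a history now [(3, 11), (4, 58), (8, 36)])
READ d @v2: history=[(6, 55)] -> no version <= 2 -> NONE
v9: WRITE d=85  (d history now [(6, 55), (9, 85)])
READ d @v6: history=[(6, 55), (9, 85)] -> pick v6 -> 55
v10: WRITE c=49  (c history now [(1, 4), (2, 16), (7, 15), (10, 49)])
v11: WRITE a=77  (a history now [(3, 11), (4, 58), (8, 36), (11, 77)])
v12: WRITE b=7  (b history now [(5, 39), (12, 7)])
v13: WRITE c=84  (c history now [(1, 4), (2, 16), (7, 15), (10, 49), (13, 84)])
v14: WRITE d=17  (d history now [(6, 55), (9, 85), (14, 17)])
v15: WRITE b=84  (b history now [(5, 39), (12, 7), (15, 84)])
READ a @v7: history=[(3, 11), (4, 58), (8, 36), (11, 77)] -> pick v4 -> 58
v16: WRITE b=37  (b history now [(5, 39), (12, 7), (15, 84), (16, 37)])
v17: WRITE b=29  (b history now [(5, 39), (12, 7), (15, 84), (16, 37), (17, 29)])
v18: WRITE a=45  (a history now [(3, 11), (4, 58), (8, 36), (11, 77), (18, 45)])
v19: WRITE d=34  (d history now [(6, 55), (9, 85), (14, 17), (19, 34)])
v20: WRITE b=84  (b history now [(5, 39), (12, 7), (15, 84), (16, 37), (17, 29), (20, 84)])
READ c @v10: history=[(1, 4), (2, 16), (7, 15), (10, 49), (13, 84)] -> pick v10 -> 49
v21: WRITE b=70  (b history now [(5, 39), (12, 7), (15, 84), (16, 37), (17, 29), (20, 84), (21, 70)])
v22: WRITE c=18  (c history now [(1, 4), (2, 16), (7, 15), (10, 49), (13, 84), (22, 18)])
v23: WRITE d=12  (d history now [(6, 55), (9, 85), (14, 17), (19, 34), (23, 12)])
v24: WRITE c=53  (c history now [(1, 4), (2, 16), (7, 15), (10, 49), (13, 84), (22, 18), (24, 53)])
v25: WRITE a=19  (a history now [(3, 11), (4, 58), (8, 36), (11, 77), (18, 45), (25, 19)])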